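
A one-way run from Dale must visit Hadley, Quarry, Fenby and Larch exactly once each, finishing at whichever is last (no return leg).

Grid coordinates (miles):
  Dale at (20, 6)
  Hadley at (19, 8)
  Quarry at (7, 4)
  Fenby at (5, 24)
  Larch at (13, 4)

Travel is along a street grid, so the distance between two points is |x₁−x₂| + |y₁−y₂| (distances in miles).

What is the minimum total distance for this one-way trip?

41 miles — the minimum one-way total.

There are 4! = 24 possible orderings.
Dale - Hadley - Quarry - Fenby - Larch: 3+16+22+28 = 69
Dale - Hadley - Quarry - Larch - Fenby: 3+16+6+28 = 53
Dale - Hadley - Fenby - Quarry - Larch: 3+30+22+6 = 61
Dale - Hadley - Fenby - Larch - Quarry: 3+30+28+6 = 67
Dale - Hadley - Larch - Quarry - Fenby: 3+10+6+22 = 41
Dale - Hadley - Larch - Fenby - Quarry: 3+10+28+22 = 63
Dale - Quarry - Hadley - Fenby - Larch: 15+16+30+28 = 89
Dale - Quarry - Hadley - Larch - Fenby: 15+16+10+28 = 69
Dale - Quarry - Fenby - Hadley - Larch: 15+22+30+10 = 77
Dale - Quarry - Fenby - Larch - Hadley: 15+22+28+10 = 75
Dale - Quarry - Larch - Hadley - Fenby: 15+6+10+30 = 61
Dale - Quarry - Larch - Fenby - Hadley: 15+6+28+30 = 79
Dale - Fenby - Hadley - Quarry - Larch: 33+30+16+6 = 85
Dale - Fenby - Hadley - Larch - Quarry: 33+30+10+6 = 79
… (10 more)
The minimum is 41.
One shortest path: Dale → Hadley → Larch → Quarry → Fenby.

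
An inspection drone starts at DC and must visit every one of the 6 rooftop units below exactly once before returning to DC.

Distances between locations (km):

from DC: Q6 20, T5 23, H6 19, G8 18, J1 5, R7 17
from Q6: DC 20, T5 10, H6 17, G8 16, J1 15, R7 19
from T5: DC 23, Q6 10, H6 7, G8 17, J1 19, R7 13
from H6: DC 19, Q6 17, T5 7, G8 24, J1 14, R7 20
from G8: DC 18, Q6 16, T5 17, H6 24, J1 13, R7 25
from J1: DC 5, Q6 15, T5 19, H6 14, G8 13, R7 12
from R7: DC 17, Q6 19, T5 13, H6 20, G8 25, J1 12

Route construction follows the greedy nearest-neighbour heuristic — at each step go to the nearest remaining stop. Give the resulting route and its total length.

Total distance 88 km via the nearest-neighbour route DC → J1 → R7 → T5 → H6 → Q6 → G8 → DC.

From DC: distances to unvisited — J1=5, R7=17, G8=18, H6=19, Q6=20, T5=23. Nearest is J1 (5).
From J1: distances to unvisited — R7=12, G8=13, H6=14, Q6=15, T5=19. Nearest is R7 (12).
From R7: distances to unvisited — T5=13, Q6=19, H6=20, G8=25. Nearest is T5 (13).
From T5: distances to unvisited — H6=7, Q6=10, G8=17. Nearest is H6 (7).
From H6: distances to unvisited — Q6=17, G8=24. Nearest is Q6 (17).
From Q6: distances to unvisited — G8=16. Nearest is G8 (16).
Return G8→DC: 18.
Total = 5 + 12 + 13 + 7 + 17 + 16 + 18 = 88.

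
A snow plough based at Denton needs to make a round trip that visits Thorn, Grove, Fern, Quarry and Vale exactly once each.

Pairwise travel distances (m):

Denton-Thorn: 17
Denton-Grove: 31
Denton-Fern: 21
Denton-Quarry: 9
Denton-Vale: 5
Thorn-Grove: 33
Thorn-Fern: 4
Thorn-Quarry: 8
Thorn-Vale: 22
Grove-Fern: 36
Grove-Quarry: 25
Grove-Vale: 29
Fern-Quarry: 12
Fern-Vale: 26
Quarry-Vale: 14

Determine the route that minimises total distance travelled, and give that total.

Shortest round trip = 91 m.

With 5 stops there are 5!/2 = 60 distinct round trips (a route and its reverse cost the same).
Denton - Thorn - Grove - Fern - Quarry - Vale - Denton: 17+33+36+12+14+5 = 117
Denton - Thorn - Grove - Fern - Vale - Quarry - Denton: 17+33+36+26+14+9 = 135
Denton - Thorn - Grove - Quarry - Fern - Vale - Denton: 17+33+25+12+26+5 = 118
Denton - Thorn - Grove - Quarry - Vale - Fern - Denton: 17+33+25+14+26+21 = 136
Denton - Thorn - Grove - Vale - Fern - Quarry - Denton: 17+33+29+26+12+9 = 126
Denton - Thorn - Grove - Vale - Quarry - Fern - Denton: 17+33+29+14+12+21 = 126
Denton - Thorn - Fern - Grove - Quarry - Vale - Denton: 17+4+36+25+14+5 = 101
Denton - Thorn - Fern - Grove - Vale - Quarry - Denton: 17+4+36+29+14+9 = 109
Denton - Thorn - Fern - Quarry - Grove - Vale - Denton: 17+4+12+25+29+5 = 92
Denton - Thorn - Fern - Quarry - Vale - Grove - Denton: 17+4+12+14+29+31 = 107
Denton - Thorn - Fern - Vale - Grove - Quarry - Denton: 17+4+26+29+25+9 = 110
Denton - Thorn - Fern - Vale - Quarry - Grove - Denton: 17+4+26+14+25+31 = 117
Denton - Thorn - Quarry - Grove - Fern - Vale - Denton: 17+8+25+36+26+5 = 117
Denton - Thorn - Quarry - Grove - Vale - Fern - Denton: 17+8+25+29+26+21 = 126
… (46 more)
Denton - Quarry - Thorn - Fern - Grove - Vale - Denton: 9+8+4+36+29+5 = 91  ← best
The minimum is 91.
One optimal route: Denton → Quarry → Thorn → Fern → Grove → Vale → Denton (or its reverse).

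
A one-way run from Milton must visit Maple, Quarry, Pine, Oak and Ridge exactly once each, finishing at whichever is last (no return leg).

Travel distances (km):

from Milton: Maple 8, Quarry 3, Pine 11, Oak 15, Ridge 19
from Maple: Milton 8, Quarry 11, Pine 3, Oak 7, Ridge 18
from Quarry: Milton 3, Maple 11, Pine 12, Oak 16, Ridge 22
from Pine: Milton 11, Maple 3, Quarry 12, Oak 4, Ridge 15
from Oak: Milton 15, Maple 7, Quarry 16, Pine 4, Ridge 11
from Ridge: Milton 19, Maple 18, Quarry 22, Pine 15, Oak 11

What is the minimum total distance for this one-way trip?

There are 5! = 120 possible orderings.
Milton→Maple→Quarry→Pine→Oak→Ridge: 8+11+12+4+11 = 46
Milton→Maple→Quarry→Pine→Ridge→Oak: 8+11+12+15+11 = 57
Milton→Maple→Quarry→Oak→Pine→Ridge: 8+11+16+4+15 = 54
Milton→Maple→Quarry→Oak→Ridge→Pine: 8+11+16+11+15 = 61
Milton→Maple→Quarry→Ridge→Pine→Oak: 8+11+22+15+4 = 60
Milton→Maple→Quarry→Ridge→Oak→Pine: 8+11+22+11+4 = 56
Milton→Maple→Pine→Quarry→Oak→Ridge: 8+3+12+16+11 = 50
Milton→Maple→Pine→Quarry→Ridge→Oak: 8+3+12+22+11 = 56
Milton→Maple→Pine→Oak→Quarry→Ridge: 8+3+4+16+22 = 53
Milton→Maple→Pine→Oak→Ridge→Quarry: 8+3+4+11+22 = 48
Milton→Maple→Pine→Ridge→Quarry→Oak: 8+3+15+22+16 = 64
Milton→Maple→Pine→Ridge→Oak→Quarry: 8+3+15+11+16 = 53
Milton→Maple→Oak→Quarry→Pine→Ridge: 8+7+16+12+15 = 58
Milton→Maple→Oak→Quarry→Ridge→Pine: 8+7+16+22+15 = 68
… (106 more)
Milton→Quarry→Maple→Pine→Oak→Ridge: 3+11+3+4+11 = 32  ← best
The minimum is 32.
One shortest path: Milton → Quarry → Maple → Pine → Oak → Ridge.

32 km — the minimum one-way total.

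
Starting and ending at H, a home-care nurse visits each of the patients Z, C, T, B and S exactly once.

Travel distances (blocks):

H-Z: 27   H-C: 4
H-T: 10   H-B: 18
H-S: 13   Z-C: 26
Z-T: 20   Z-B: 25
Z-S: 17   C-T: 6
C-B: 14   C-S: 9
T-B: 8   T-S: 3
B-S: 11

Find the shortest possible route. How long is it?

Minimum total distance: 73 blocks.

There are 60 distinct closed tours to check (reversals are equivalent).
H → Z → C → T → B → S → H: 27+26+6+8+11+13 = 91
H → Z → C → T → S → B → H: 27+26+6+3+11+18 = 91
H → Z → C → B → T → S → H: 27+26+14+8+3+13 = 91
H → Z → C → B → S → T → H: 27+26+14+11+3+10 = 91
H → Z → C → S → T → B → H: 27+26+9+3+8+18 = 91
H → Z → C → S → B → T → H: 27+26+9+11+8+10 = 91
H → Z → T → C → B → S → H: 27+20+6+14+11+13 = 91
H → Z → T → C → S → B → H: 27+20+6+9+11+18 = 91
H → Z → T → B → C → S → H: 27+20+8+14+9+13 = 91
H → Z → T → B → S → C → H: 27+20+8+11+9+4 = 79
H → Z → T → S → C → B → H: 27+20+3+9+14+18 = 91
H → Z → T → S → B → C → H: 27+20+3+11+14+4 = 79
H → Z → B → C → T → S → H: 27+25+14+6+3+13 = 88
H → Z → B → C → S → T → H: 27+25+14+9+3+10 = 88
… (46 more)
H → Z → S → T → B → C → H: 27+17+3+8+14+4 = 73  ← best
The minimum is 73.
One optimal route: H → Z → S → T → B → C → H (or its reverse).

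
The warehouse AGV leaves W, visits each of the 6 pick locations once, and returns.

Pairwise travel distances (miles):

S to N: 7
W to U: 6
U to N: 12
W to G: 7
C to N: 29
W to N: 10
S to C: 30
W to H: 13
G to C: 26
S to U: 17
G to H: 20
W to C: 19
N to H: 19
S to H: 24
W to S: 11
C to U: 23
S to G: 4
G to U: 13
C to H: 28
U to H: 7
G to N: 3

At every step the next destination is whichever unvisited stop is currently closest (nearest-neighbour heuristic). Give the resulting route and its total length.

W → [U:6 / G:7 / N:10 / S:11 / H:13 / C:19] → U (6)
U → [H:7 / N:12 / G:13 / S:17 / C:23] → H (7)
H → [N:19 / G:20 / S:24 / C:28] → N (19)
N → [G:3 / S:7 / C:29] → G (3)
G → [S:4 / C:26] → S (4)
S → [C:30] → C (30)
Return C→W: 19.
Total = 6 + 7 + 19 + 3 + 4 + 30 + 19 = 88.

Total distance 88 miles via the nearest-neighbour route W → U → H → N → G → S → C → W.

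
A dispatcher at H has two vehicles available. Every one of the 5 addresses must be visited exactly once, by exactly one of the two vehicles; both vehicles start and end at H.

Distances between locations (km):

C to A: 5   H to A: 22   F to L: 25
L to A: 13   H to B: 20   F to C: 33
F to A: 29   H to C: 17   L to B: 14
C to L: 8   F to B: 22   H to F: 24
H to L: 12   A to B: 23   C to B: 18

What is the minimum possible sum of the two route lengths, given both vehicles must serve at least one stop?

Check every non-empty split of the stops between the two vehicles; for each half take its own optimal tour:
  {F} + {C, L, A, B}: 48 + 68 = 116
  {C} + {F, L, A, B}: 34 + 94 = 128
  {F, C} + {L, A, B}: 74 + 68 = 142
  {L} + {F, C, A, B}: 24 + 91 = 115
  {F, L} + {C, A, B}: 61 + 65 = 126
  {C, L} + {F, A, B}: 37 + 91 = 128
  … (15 splits in total)
  {C, L, A} + {F, B}: 47 + 66 = 113  ← best
Best: vehicle 1 H → C → A → L → H = 47; vehicle 2 H → F → B → H = 66; combined 113.

113 km — the smallest possible combined total.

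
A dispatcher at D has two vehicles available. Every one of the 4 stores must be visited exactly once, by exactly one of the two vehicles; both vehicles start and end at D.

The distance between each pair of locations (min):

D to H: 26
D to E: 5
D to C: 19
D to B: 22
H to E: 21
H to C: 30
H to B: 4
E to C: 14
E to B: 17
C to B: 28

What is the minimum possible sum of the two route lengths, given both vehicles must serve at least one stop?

85 min — the smallest possible combined total.

Check every non-empty split of the stops between the two vehicles; for each half take its own optimal tour:
  {H} + {E, C, B}: 52 + 69 = 121
  {E} + {H, C, B}: 10 + 75 = 85
  {H, E} + {C, B}: 52 + 69 = 121
  {C} + {H, E, B}: 38 + 52 = 90
  {H, C} + {E, B}: 75 + 44 = 119
  {E, C} + {H, B}: 38 + 52 = 90
  … (7 splits in total)
Best: vehicle 1 D → E → D = 10; vehicle 2 D → C → H → B → D = 75; combined 85.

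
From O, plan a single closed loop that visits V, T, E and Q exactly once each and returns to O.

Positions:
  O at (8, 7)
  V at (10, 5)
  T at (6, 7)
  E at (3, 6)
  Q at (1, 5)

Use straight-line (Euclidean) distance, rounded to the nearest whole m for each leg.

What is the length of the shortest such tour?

With 4 stops there are 4!/2 = 12 distinct round trips (a route and its reverse cost the same).
O→V→T→E→Q→O: 3+4+3+2+7 = 19
O→V→T→Q→E→O: 3+4+5+2+5 = 19
O→V→E→T→Q→O: 3+7+3+5+7 = 25
O→V→E→Q→T→O: 3+7+2+5+2 = 19
O→V→Q→T→E→O: 3+9+5+3+5 = 25
O→V→Q→E→T→O: 3+9+2+3+2 = 19
O→T→V→E→Q→O: 2+4+7+2+7 = 22
O→T→V→Q→E→O: 2+4+9+2+5 = 22
O→T→E→V→Q→O: 2+3+7+9+7 = 28
O→T→Q→V→E→O: 2+5+9+7+5 = 28
O→E→V→T→Q→O: 5+7+4+5+7 = 28
O→E→T→V→Q→O: 5+3+4+9+7 = 28
The minimum is 19.
One optimal route: O → V → T → E → Q → O (or its reverse).

Shortest round trip = 19 m.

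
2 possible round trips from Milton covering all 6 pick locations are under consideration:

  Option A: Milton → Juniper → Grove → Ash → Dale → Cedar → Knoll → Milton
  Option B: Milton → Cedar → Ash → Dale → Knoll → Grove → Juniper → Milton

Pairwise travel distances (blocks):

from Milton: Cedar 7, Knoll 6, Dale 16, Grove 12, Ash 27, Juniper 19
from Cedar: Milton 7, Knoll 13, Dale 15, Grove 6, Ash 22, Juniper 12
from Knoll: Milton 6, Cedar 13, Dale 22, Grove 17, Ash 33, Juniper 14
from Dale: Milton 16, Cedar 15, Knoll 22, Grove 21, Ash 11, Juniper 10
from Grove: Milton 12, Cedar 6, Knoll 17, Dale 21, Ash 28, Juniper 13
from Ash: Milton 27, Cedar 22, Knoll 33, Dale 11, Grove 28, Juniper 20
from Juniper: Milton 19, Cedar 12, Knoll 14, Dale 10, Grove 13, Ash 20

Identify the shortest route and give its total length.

Shortest is Option A, total 105 blocks.

Option A: 19 + 13 + 28 + 11 + 15 + 13 + 6 = 105
Option B: 7 + 22 + 11 + 22 + 17 + 13 + 19 = 111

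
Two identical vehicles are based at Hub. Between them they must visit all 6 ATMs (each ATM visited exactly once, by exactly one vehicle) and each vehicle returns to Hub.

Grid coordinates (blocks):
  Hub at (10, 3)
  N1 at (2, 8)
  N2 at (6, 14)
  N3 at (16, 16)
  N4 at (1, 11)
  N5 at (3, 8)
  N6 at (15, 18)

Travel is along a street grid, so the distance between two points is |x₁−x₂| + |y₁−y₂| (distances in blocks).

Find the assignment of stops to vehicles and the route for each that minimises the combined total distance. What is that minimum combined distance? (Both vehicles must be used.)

Minimum combined distance: 82 blocks.

There are 2^5 − 1 = 31 ways to divide the 6 stops into two non-empty groups. For each, the best each vehicle can do is its own shortest tour through its group:
  {N1} + {N2, N3, N4, N5, N6}: 26 + 60 = 86
  {N2} + {N1, N3, N4, N5, N6}: 30 + 60 = 90
  {N1, N2} + {N3, N4, N5, N6}: 38 + 60 = 98
  {N3} + {N1, N2, N4, N5, N6}: 38 + 58 = 96
  {N1, N3} + {N2, N4, N5, N6}: 54 + 58 = 112
  {N2, N3} + {N1, N4, N5, N6}: 46 + 58 = 104
  … (31 splits in total)
  {N1, N2, N4, N5} + {N3, N6}: 40 + 42 = 82  ← best
Best: vehicle 1 Hub → N2 → N4 → N1 → N5 → Hub = 40; vehicle 2 Hub → N3 → N6 → Hub = 42; combined 82.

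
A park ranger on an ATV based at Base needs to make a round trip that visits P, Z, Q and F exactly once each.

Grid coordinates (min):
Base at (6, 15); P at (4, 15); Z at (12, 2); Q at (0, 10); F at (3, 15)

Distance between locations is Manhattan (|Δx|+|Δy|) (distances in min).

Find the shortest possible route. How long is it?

Minimum total distance: 50 min.

Base - P - Z - Q - F - Base: 2+21+20+8+3 = 54
Base - P - Z - F - Q - Base: 2+21+22+8+11 = 64
Base - P - Q - Z - F - Base: 2+9+20+22+3 = 56
Base - P - Q - F - Z - Base: 2+9+8+22+19 = 60
Base - P - F - Z - Q - Base: 2+1+22+20+11 = 56
Base - P - F - Q - Z - Base: 2+1+8+20+19 = 50
Base - Z - P - Q - F - Base: 19+21+9+8+3 = 60
Base - Z - P - F - Q - Base: 19+21+1+8+11 = 60
Base - Z - Q - P - F - Base: 19+20+9+1+3 = 52
Base - Z - F - P - Q - Base: 19+22+1+9+11 = 62
Base - Q - P - Z - F - Base: 11+9+21+22+3 = 66
Base - Q - Z - P - F - Base: 11+20+21+1+3 = 56
The minimum is 50.
One optimal route: Base → P → F → Q → Z → Base (or its reverse).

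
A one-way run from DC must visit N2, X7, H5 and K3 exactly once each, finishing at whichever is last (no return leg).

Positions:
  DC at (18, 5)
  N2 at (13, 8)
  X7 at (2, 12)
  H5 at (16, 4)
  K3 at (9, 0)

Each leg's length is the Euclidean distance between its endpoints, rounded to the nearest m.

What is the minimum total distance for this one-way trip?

There are 4! = 24 possible orderings.
DC→N2→X7→H5→K3: 6+12+16+8 = 42
DC→N2→X7→K3→H5: 6+12+14+8 = 40
DC→N2→H5→X7→K3: 6+5+16+14 = 41
DC→N2→H5→K3→X7: 6+5+8+14 = 33
DC→N2→K3→X7→H5: 6+9+14+16 = 45
DC→N2→K3→H5→X7: 6+9+8+16 = 39
DC→X7→N2→H5→K3: 17+12+5+8 = 42
DC→X7→N2→K3→H5: 17+12+9+8 = 46
DC→X7→H5→N2→K3: 17+16+5+9 = 47
DC→X7→H5→K3→N2: 17+16+8+9 = 50
DC→X7→K3→N2→H5: 17+14+9+5 = 45
DC→X7→K3→H5→N2: 17+14+8+5 = 44
DC→H5→N2→X7→K3: 2+5+12+14 = 33
DC→H5→N2→K3→X7: 2+5+9+14 = 30
… (10 more)
The minimum is 30.
One shortest path: DC → H5 → N2 → K3 → X7.

30 m — the minimum one-way total.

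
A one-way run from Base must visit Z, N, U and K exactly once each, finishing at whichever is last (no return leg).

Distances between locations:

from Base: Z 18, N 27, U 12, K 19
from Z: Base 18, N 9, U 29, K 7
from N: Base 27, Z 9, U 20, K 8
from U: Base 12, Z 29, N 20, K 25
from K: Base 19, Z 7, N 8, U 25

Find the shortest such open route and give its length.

47 — the minimum one-way total.

There are 4! = 24 possible orderings.
Base→Z→N→U→K: 18+9+20+25 = 72
Base→Z→N→K→U: 18+9+8+25 = 60
Base→Z→U→N→K: 18+29+20+8 = 75
Base→Z→U→K→N: 18+29+25+8 = 80
Base→Z→K→N→U: 18+7+8+20 = 53
Base→Z→K→U→N: 18+7+25+20 = 70
Base→N→Z→U→K: 27+9+29+25 = 90
Base→N→Z→K→U: 27+9+7+25 = 68
Base→N→U→Z→K: 27+20+29+7 = 83
Base→N→U→K→Z: 27+20+25+7 = 79
Base→N→K→Z→U: 27+8+7+29 = 71
Base→N→K→U→Z: 27+8+25+29 = 89
Base→U→Z→N→K: 12+29+9+8 = 58
Base→U→Z→K→N: 12+29+7+8 = 56
… (10 more)
Base→U→N→K→Z: 12+20+8+7 = 47  ← best
The minimum is 47.
One shortest path: Base → U → N → K → Z.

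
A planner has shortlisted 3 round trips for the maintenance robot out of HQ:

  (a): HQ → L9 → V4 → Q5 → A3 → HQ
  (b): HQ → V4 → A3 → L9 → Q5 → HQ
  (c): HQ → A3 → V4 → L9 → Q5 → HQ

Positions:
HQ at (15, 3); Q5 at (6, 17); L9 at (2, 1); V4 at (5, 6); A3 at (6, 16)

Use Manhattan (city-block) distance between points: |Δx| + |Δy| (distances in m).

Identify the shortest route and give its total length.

(a): 15 + 8 + 12 + 1 + 22 = 58
(b): 13 + 11 + 19 + 20 + 23 = 86
(c): 22 + 11 + 8 + 20 + 23 = 84

58 m — (a) is the shortest.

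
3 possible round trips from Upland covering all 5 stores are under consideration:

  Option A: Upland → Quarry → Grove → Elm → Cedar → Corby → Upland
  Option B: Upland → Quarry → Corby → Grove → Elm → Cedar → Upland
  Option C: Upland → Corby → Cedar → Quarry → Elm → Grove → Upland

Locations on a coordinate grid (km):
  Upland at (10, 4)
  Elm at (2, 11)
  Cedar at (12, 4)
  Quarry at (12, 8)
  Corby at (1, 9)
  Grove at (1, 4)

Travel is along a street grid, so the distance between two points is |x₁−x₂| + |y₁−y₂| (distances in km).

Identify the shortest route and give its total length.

Option A: 6 + 15 + 8 + 17 + 16 + 14 = 76
Option B: 6 + 12 + 5 + 8 + 17 + 2 = 50
Option C: 14 + 16 + 4 + 13 + 8 + 9 = 64

50 km — Option B is the shortest.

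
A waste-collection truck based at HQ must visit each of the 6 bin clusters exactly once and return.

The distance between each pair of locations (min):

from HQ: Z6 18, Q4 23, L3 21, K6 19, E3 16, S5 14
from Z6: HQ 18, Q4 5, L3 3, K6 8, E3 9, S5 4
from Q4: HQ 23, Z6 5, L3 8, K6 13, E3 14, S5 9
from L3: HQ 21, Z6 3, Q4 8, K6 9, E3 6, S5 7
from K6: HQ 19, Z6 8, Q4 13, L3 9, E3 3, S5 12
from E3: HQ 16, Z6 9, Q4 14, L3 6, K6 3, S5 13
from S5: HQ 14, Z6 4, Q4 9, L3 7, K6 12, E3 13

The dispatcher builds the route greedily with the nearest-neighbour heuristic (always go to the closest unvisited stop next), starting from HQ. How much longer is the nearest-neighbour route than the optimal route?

7 min longer than the optimal tour.

From HQ: S5=14, E3=16, Z6=18, K6=19, L3=21, Q4=23 → choose S5 (14).
From S5: Z6=4, L3=7, Q4=9, K6=12, E3=13 → choose Z6 (4).
From Z6: L3=3, Q4=5, K6=8, E3=9 → choose L3 (3).
From L3: E3=6, Q4=8, K6=9 → choose E3 (6).
From E3: K6=3, Q4=14 → choose K6 (3).
From K6: Q4=13 → choose Q4 (13).
NN route HQ → S5 → Z6 → L3 → E3 → K6 → Q4 → HQ costs 66.
Optimal: HQ → K6 → E3 → L3 → Z6 → Q4 → S5 → HQ costs 59 (by enumerating all 360 distinct tours).
Excess = 66 − 59 = 7.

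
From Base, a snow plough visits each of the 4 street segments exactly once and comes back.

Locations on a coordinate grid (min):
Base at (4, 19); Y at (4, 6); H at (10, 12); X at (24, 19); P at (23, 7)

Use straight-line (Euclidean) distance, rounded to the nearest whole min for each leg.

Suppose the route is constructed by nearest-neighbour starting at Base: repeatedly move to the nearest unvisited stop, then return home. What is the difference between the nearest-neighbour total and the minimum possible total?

Base: H=9, Y=13, X=20, P=22 ⇒ H
H: Y=8, P=14, X=16 ⇒ Y
Y: P=19, X=24 ⇒ P
P: X=12 ⇒ X
NN route Base → H → Y → P → X → Base costs 68.
Optimal: Base → Y → H → P → X → Base costs 67 (by enumerating all 12 distinct tours).
Excess = 68 − 67 = 1.

1 min longer than the optimal tour.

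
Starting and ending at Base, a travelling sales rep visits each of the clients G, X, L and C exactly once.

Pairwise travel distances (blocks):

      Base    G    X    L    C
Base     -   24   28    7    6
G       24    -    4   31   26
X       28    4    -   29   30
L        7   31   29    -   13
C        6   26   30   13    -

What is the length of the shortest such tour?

72 blocks — the shortest possible round trip.

With 4 stops there are 4!/2 = 12 distinct round trips (a route and its reverse cost the same).
Base-G-X-L-C-Base: 24+4+29+13+6 = 76
Base-G-X-C-L-Base: 24+4+30+13+7 = 78
Base-G-L-X-C-Base: 24+31+29+30+6 = 120
Base-G-L-C-X-Base: 24+31+13+30+28 = 126
Base-G-C-X-L-Base: 24+26+30+29+7 = 116
Base-G-C-L-X-Base: 24+26+13+29+28 = 120
Base-X-G-L-C-Base: 28+4+31+13+6 = 82
Base-X-G-C-L-Base: 28+4+26+13+7 = 78
Base-X-L-G-C-Base: 28+29+31+26+6 = 120
Base-X-C-G-L-Base: 28+30+26+31+7 = 122
Base-L-G-X-C-Base: 7+31+4+30+6 = 78
Base-L-X-G-C-Base: 7+29+4+26+6 = 72
The minimum is 72.
One optimal route: Base → L → X → G → C → Base (or its reverse).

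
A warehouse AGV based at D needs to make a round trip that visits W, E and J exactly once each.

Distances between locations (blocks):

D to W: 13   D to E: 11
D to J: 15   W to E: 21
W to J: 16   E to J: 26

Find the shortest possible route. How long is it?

63 blocks — the shortest possible round trip.

D → W → E → J → D: 13+21+26+15 = 75
D → W → J → E → D: 13+16+26+11 = 66
D → E → W → J → D: 11+21+16+15 = 63
The minimum is 63.
One optimal route: D → E → W → J → D (or its reverse).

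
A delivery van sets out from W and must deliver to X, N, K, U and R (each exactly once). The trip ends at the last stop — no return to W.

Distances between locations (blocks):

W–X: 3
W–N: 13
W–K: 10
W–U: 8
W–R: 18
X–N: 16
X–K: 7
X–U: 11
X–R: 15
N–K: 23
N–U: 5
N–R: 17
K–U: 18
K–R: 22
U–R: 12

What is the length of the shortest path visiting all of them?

There are 5! = 120 possible orderings.
W - X - N - K - U - R: 3+16+23+18+12 = 72
W - X - N - K - R - U: 3+16+23+22+12 = 76
W - X - N - U - K - R: 3+16+5+18+22 = 64
W - X - N - U - R - K: 3+16+5+12+22 = 58
W - X - N - R - K - U: 3+16+17+22+18 = 76
W - X - N - R - U - K: 3+16+17+12+18 = 66
W - X - K - N - U - R: 3+7+23+5+12 = 50
W - X - K - N - R - U: 3+7+23+17+12 = 62
W - X - K - U - N - R: 3+7+18+5+17 = 50
W - X - K - U - R - N: 3+7+18+12+17 = 57
W - X - K - R - N - U: 3+7+22+17+5 = 54
W - X - K - R - U - N: 3+7+22+12+5 = 49
W - X - U - N - K - R: 3+11+5+23+22 = 64
W - X - U - N - R - K: 3+11+5+17+22 = 58
… (106 more)
The minimum is 49.
One shortest path: W → X → K → R → U → N.

Shortest open route: 49 blocks.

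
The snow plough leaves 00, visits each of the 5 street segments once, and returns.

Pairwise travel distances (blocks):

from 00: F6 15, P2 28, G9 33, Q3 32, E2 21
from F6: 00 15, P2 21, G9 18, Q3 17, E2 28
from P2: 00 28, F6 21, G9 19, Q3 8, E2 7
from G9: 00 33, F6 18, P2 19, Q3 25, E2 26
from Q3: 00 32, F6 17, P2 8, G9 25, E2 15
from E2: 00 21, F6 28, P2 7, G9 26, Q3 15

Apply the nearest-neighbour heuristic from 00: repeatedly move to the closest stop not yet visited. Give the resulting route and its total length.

Total distance 106 blocks via the nearest-neighbour route 00 → F6 → Q3 → P2 → E2 → G9 → 00.

From 00: distances to unvisited — F6=15, E2=21, P2=28, Q3=32, G9=33. Nearest is F6 (15).
From F6: distances to unvisited — Q3=17, G9=18, P2=21, E2=28. Nearest is Q3 (17).
From Q3: distances to unvisited — P2=8, E2=15, G9=25. Nearest is P2 (8).
From P2: distances to unvisited — E2=7, G9=19. Nearest is E2 (7).
From E2: distances to unvisited — G9=26. Nearest is G9 (26).
Return G9→00: 33.
Total = 15 + 17 + 8 + 7 + 26 + 33 = 106.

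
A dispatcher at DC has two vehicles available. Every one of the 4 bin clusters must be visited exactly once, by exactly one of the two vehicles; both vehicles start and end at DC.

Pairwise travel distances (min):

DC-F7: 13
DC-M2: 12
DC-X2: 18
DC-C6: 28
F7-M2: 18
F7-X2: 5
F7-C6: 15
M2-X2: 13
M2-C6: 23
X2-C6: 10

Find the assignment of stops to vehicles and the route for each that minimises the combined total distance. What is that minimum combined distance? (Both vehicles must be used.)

Minimum combined distance: 80 min.

Try each way of splitting the stops between the two vehicles (each non-empty) and, for each split, find the best tour for each vehicle:
  {F7} + {M2, X2, C6}: 26 + 63 = 89
  {M2} + {F7, X2, C6}: 24 + 56 = 80
  {F7, M2} + {X2, C6}: 43 + 56 = 99
  {X2} + {F7, M2, C6}: 36 + 63 = 99
  {F7, X2} + {M2, C6}: 36 + 63 = 99
  {M2, X2} + {F7, C6}: 43 + 56 = 99
  … (7 splits in total)
Best: vehicle 1 DC → M2 → DC = 24; vehicle 2 DC → F7 → X2 → C6 → DC = 56; combined 80.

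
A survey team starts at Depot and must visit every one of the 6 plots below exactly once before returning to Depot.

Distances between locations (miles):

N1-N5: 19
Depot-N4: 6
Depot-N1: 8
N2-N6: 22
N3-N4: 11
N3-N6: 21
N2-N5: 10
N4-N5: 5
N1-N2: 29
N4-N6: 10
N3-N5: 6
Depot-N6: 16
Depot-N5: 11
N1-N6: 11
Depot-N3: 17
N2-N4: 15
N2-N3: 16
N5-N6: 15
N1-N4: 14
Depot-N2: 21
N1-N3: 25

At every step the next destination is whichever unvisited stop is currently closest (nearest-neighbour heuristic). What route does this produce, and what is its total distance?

Depot → [N4:6 / N1:8 / N5:11 / N6:16 / N3:17 / N2:21] → N4 (6)
N4 → [N5:5 / N6:10 / N3:11 / N1:14 / N2:15] → N5 (5)
N5 → [N3:6 / N2:10 / N6:15 / N1:19] → N3 (6)
N3 → [N2:16 / N6:21 / N1:25] → N2 (16)
N2 → [N6:22 / N1:29] → N6 (22)
N6 → [N1:11] → N1 (11)
Return N1→Depot: 8.
Total = 6 + 5 + 6 + 16 + 22 + 11 + 8 = 74.

Total distance 74 miles via the nearest-neighbour route Depot → N4 → N5 → N3 → N2 → N6 → N1 → Depot.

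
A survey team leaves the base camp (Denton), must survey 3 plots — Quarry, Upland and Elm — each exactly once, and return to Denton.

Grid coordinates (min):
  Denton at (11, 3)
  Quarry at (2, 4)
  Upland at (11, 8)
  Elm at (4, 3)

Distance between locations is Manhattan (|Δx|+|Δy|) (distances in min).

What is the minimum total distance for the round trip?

Denton-Quarry-Upland-Elm-Denton: 10+13+12+7 = 42
Denton-Quarry-Elm-Upland-Denton: 10+3+12+5 = 30
Denton-Upland-Quarry-Elm-Denton: 5+13+3+7 = 28
The minimum is 28.
One optimal route: Denton → Upland → Quarry → Elm → Denton (or its reverse).

Shortest round trip = 28 min.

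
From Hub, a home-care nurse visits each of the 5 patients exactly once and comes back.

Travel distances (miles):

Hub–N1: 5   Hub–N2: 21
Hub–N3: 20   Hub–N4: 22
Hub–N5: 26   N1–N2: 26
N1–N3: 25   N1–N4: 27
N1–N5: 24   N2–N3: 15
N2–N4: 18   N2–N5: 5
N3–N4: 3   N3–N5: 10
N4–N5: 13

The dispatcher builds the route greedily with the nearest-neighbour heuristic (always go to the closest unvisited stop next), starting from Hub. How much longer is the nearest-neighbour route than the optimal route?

3 miles longer than the optimal tour.

Hub: N1=5, N3=20, N2=21, N4=22, N5=26 ⇒ N1
N1: N5=24, N3=25, N2=26, N4=27 ⇒ N5
N5: N2=5, N3=10, N4=13 ⇒ N2
N2: N3=15, N4=18 ⇒ N3
N3: N4=3 ⇒ N4
NN route Hub → N1 → N5 → N2 → N3 → N4 → Hub costs 74.
Optimal: Hub → N1 → N2 → N5 → N3 → N4 → Hub costs 71 (by enumerating all 60 distinct tours).
Excess = 74 − 71 = 3.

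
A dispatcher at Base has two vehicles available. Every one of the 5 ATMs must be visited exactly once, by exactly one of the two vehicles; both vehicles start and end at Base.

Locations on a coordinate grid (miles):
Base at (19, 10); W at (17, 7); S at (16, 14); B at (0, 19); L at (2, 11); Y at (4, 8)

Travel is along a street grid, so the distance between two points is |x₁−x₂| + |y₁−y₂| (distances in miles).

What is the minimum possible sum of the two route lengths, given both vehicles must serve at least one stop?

There are 2^4 − 1 = 15 ways to divide the 5 stops into two non-empty groups. For each, the best each vehicle can do is its own shortest tour through its group:
  {W} + {S, B, L, Y}: 10 + 60 = 70
  {S} + {W, B, L, Y}: 14 + 62 = 76
  {W, S} + {B, L, Y}: 20 + 60 = 80
  {B} + {W, S, L, Y}: 56 + 48 = 104
  {W, B} + {S, L, Y}: 62 + 46 = 108
  {S, B} + {W, L, Y}: 56 + 42 = 98
  … (15 splits in total)
Best: vehicle 1 Base → W → Base = 10; vehicle 2 Base → S → B → L → Y → Base = 60; combined 70.

Minimum combined distance: 70 miles.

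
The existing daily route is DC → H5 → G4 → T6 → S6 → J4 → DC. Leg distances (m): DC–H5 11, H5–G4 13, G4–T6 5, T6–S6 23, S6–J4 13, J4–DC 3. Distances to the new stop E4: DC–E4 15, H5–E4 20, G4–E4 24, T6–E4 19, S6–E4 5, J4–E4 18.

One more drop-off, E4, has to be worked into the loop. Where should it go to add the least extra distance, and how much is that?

Insertion cost between consecutive stops i–j is d(i,E4) + d(E4,j) − d(i,j):
  between DC and H5: 15 + 20 − 11 = 24
  between H5 and G4: 20 + 24 − 13 = 31
  between G4 and T6: 24 + 19 − 5 = 38
  between T6 and S6: 19 + 5 − 23 = 1
  between S6 and J4: 5 + 18 − 13 = 10
  between J4 and DC: 18 + 15 − 3 = 30
Cheapest insertion is between T6 and S6, adding 1.
New total = 68 + 1 = 69.

Minimum extra distance: 1 m, inserting E4 between T6 and S6.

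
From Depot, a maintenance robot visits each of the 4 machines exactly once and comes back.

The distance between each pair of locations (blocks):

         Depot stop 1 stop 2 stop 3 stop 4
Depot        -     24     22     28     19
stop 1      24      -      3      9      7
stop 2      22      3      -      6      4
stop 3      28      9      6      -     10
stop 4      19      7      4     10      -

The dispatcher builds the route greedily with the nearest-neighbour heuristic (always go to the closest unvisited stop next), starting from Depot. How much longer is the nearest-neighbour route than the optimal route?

From Depot: stop 4=19, stop 2=22, stop 1=24, stop 3=28 → choose stop 4 (19).
From stop 4: stop 2=4, stop 1=7, stop 3=10 → choose stop 2 (4).
From stop 2: stop 1=3, stop 3=6 → choose stop 1 (3).
From stop 1: stop 3=9 → choose stop 3 (9).
NN route Depot → stop 4 → stop 2 → stop 1 → stop 3 → Depot costs 63.
Optimal: Depot → stop 1 → stop 2 → stop 3 → stop 4 → Depot costs 62 (by enumerating all 12 distinct tours).
Excess = 63 − 62 = 1.

1 blocks longer than the optimal tour.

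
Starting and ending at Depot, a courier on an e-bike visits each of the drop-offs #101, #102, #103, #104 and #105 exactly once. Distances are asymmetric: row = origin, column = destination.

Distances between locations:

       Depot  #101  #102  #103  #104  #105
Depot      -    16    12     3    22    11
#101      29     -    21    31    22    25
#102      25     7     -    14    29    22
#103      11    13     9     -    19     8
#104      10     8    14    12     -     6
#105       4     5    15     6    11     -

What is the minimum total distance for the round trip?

Depot → #101 → #102 → #103 → #104 → #105 → Depot: 16+21+14+19+6+4 = 80
Depot → #101 → #102 → #103 → #105 → #104 → Depot: 16+21+14+8+11+10 = 80
Depot → #101 → #102 → #104 → #103 → #105 → Depot: 16+21+29+12+8+4 = 90
Depot → #101 → #102 → #104 → #105 → #103 → Depot: 16+21+29+6+6+11 = 89
Depot → #101 → #102 → #105 → #103 → #104 → Depot: 16+21+22+6+19+10 = 94
Depot → #101 → #102 → #105 → #104 → #103 → Depot: 16+21+22+11+12+11 = 93
Depot → #101 → #103 → #102 → #104 → #105 → Depot: 16+31+9+29+6+4 = 95
Depot → #101 → #103 → #102 → #105 → #104 → Depot: 16+31+9+22+11+10 = 99
Depot → #101 → #103 → #104 → #102 → #105 → Depot: 16+31+19+14+22+4 = 106
Depot → #101 → #103 → #104 → #105 → #102 → Depot: 16+31+19+6+15+25 = 112
Depot → #101 → #103 → #105 → #102 → #104 → Depot: 16+31+8+15+29+10 = 109
Depot → #101 → #103 → #105 → #104 → #102 → Depot: 16+31+8+11+14+25 = 105
Depot → #101 → #104 → #102 → #103 → #105 → Depot: 16+22+14+14+8+4 = 78
Depot → #101 → #104 → #102 → #105 → #103 → Depot: 16+22+14+22+6+11 = 91
… (106 more)
Depot → #103 → #102 → #101 → #104 → #105 → Depot: 3+9+7+22+6+4 = 51  ← best
The minimum is 51.
One optimal route: Depot → #103 → #102 → #101 → #104 → #105 → Depot.

Shortest round trip = 51.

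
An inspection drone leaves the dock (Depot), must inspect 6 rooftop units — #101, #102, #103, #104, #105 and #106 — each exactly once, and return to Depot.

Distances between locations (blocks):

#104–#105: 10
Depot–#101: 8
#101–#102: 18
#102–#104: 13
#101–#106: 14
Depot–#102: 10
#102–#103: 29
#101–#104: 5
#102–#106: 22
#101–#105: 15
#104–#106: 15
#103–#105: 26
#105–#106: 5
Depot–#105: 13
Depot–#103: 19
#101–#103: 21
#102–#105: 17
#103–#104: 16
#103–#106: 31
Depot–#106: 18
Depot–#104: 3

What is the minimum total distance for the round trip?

There are 360 distinct closed tours to check (reversals are equivalent).
Depot → #101 → #102 → #103 → #104 → #105 → #106 → Depot: 8+18+29+16+10+5+18 = 104
Depot → #101 → #102 → #103 → #104 → #106 → #105 → Depot: 8+18+29+16+15+5+13 = 104
Depot → #101 → #102 → #103 → #105 → #104 → #106 → Depot: 8+18+29+26+10+15+18 = 124
Depot → #101 → #102 → #103 → #105 → #106 → #104 → Depot: 8+18+29+26+5+15+3 = 104
Depot → #101 → #102 → #103 → #106 → #104 → #105 → Depot: 8+18+29+31+15+10+13 = 124
Depot → #101 → #102 → #103 → #106 → #105 → #104 → Depot: 8+18+29+31+5+10+3 = 104
Depot → #101 → #102 → #104 → #103 → #105 → #106 → Depot: 8+18+13+16+26+5+18 = 104
Depot → #101 → #102 → #104 → #103 → #106 → #105 → Depot: 8+18+13+16+31+5+13 = 104
… (352 more)
Depot → #102 → #105 → #106 → #101 → #103 → #104 → Depot: 10+17+5+14+21+16+3 = 86  ← best
The minimum is 86.
One optimal route: Depot → #102 → #105 → #106 → #101 → #103 → #104 → Depot (or its reverse).

Shortest round trip = 86 blocks.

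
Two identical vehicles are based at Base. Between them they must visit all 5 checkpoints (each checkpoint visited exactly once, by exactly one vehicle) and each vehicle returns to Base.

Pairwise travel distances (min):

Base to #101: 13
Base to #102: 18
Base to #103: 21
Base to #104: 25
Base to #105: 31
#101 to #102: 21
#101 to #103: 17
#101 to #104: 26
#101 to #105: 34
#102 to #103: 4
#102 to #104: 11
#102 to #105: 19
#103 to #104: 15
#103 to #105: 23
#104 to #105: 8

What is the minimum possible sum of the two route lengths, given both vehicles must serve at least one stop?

101 min — the smallest possible combined total.

Try each way of splitting the stops between the two vehicles (each non-empty) and, for each split, find the best tour for each vehicle:
  {#101} + {#102, #103, #104, #105}: 26 + 75 = 101
  {#102} + {#101, #103, #104, #105}: 36 + 84 = 120
  {#101, #102} + {#103, #104, #105}: 52 + 75 = 127
  {#103} + {#101, #102, #104, #105}: 42 + 84 = 126
  {#101, #103} + {#102, #104, #105}: 51 + 68 = 119
  {#102, #103} + {#101, #104, #105}: 43 + 78 = 121
  … (15 splits in total)
Best: vehicle 1 Base → #101 → Base = 26; vehicle 2 Base → #103 → #102 → #104 → #105 → Base = 75; combined 101.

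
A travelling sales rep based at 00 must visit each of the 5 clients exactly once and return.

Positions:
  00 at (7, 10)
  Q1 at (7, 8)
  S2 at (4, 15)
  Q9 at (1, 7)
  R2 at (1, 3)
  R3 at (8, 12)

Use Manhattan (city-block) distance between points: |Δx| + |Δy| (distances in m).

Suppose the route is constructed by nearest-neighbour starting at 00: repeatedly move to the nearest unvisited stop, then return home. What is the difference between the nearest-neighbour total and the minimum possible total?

From 00: Q1=2, R3=3, S2=8, Q9=9, R2=13 → choose Q1 (2).
From Q1: R3=5, Q9=7, S2=10, R2=11 → choose R3 (5).
From R3: S2=7, Q9=12, R2=16 → choose S2 (7).
From S2: Q9=11, R2=15 → choose Q9 (11).
From Q9: R2=4 → choose R2 (4).
NN route 00 → Q1 → R3 → S2 → Q9 → R2 → 00 costs 42.
Optimal: 00 → Q1 → Q9 → R2 → S2 → R3 → 00 costs 38 (by enumerating all 60 distinct tours).
Excess = 42 − 38 = 4.

The nearest-neighbour route is 4 m longer than optimal.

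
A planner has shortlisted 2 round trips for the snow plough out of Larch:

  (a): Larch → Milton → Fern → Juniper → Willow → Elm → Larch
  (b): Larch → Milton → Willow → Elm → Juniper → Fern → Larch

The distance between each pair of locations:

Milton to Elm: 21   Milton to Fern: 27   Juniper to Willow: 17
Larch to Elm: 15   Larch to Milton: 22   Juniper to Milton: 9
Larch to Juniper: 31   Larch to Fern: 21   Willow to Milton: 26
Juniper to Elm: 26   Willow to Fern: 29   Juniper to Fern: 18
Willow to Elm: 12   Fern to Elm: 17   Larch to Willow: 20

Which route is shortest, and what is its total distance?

Shortest is (a), total 111.

(a): 22 + 27 + 18 + 17 + 12 + 15 = 111
(b): 22 + 26 + 12 + 26 + 18 + 21 = 125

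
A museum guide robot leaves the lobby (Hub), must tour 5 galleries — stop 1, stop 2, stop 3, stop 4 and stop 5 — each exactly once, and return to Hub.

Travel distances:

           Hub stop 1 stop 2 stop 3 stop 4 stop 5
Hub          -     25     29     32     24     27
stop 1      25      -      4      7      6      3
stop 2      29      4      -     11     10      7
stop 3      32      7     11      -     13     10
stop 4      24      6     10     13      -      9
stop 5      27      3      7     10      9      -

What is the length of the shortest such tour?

Minimum total distance: 82.

With 5 stops there are 5!/2 = 60 distinct round trips (a route and its reverse cost the same).
Hub→stop 1→stop 2→stop 3→stop 4→stop 5→Hub: 25+4+11+13+9+27 = 89
Hub→stop 1→stop 2→stop 3→stop 5→stop 4→Hub: 25+4+11+10+9+24 = 83
Hub→stop 1→stop 2→stop 4→stop 3→stop 5→Hub: 25+4+10+13+10+27 = 89
Hub→stop 1→stop 2→stop 4→stop 5→stop 3→Hub: 25+4+10+9+10+32 = 90
Hub→stop 1→stop 2→stop 5→stop 3→stop 4→Hub: 25+4+7+10+13+24 = 83
Hub→stop 1→stop 2→stop 5→stop 4→stop 3→Hub: 25+4+7+9+13+32 = 90
Hub→stop 1→stop 3→stop 2→stop 4→stop 5→Hub: 25+7+11+10+9+27 = 89
Hub→stop 1→stop 3→stop 2→stop 5→stop 4→Hub: 25+7+11+7+9+24 = 83
Hub→stop 1→stop 3→stop 4→stop 2→stop 5→Hub: 25+7+13+10+7+27 = 89
Hub→stop 1→stop 3→stop 4→stop 5→stop 2→Hub: 25+7+13+9+7+29 = 90
Hub→stop 1→stop 3→stop 5→stop 2→stop 4→Hub: 25+7+10+7+10+24 = 83
Hub→stop 1→stop 3→stop 5→stop 4→stop 2→Hub: 25+7+10+9+10+29 = 90
Hub→stop 1→stop 4→stop 2→stop 3→stop 5→Hub: 25+6+10+11+10+27 = 89
Hub→stop 1→stop 4→stop 2→stop 5→stop 3→Hub: 25+6+10+7+10+32 = 90
… (46 more)
Hub→stop 4→stop 1→stop 2→stop 3→stop 5→Hub: 24+6+4+11+10+27 = 82  ← best
The minimum is 82.
One optimal route: Hub → stop 4 → stop 1 → stop 2 → stop 3 → stop 5 → Hub (or its reverse).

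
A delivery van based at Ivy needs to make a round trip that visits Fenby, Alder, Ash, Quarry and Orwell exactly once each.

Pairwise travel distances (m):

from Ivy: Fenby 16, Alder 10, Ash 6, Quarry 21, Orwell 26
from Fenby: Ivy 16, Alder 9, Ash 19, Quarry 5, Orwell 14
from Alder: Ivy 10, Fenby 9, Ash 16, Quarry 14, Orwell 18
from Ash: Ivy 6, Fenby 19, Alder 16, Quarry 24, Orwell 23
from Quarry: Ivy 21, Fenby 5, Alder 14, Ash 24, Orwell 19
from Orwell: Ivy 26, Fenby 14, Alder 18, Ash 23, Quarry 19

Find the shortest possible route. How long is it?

Ivy→Fenby→Alder→Ash→Quarry→Orwell→Ivy: 16+9+16+24+19+26 = 110
Ivy→Fenby→Alder→Ash→Orwell→Quarry→Ivy: 16+9+16+23+19+21 = 104
Ivy→Fenby→Alder→Quarry→Ash→Orwell→Ivy: 16+9+14+24+23+26 = 112
Ivy→Fenby→Alder→Quarry→Orwell→Ash→Ivy: 16+9+14+19+23+6 = 87
Ivy→Fenby→Alder→Orwell→Ash→Quarry→Ivy: 16+9+18+23+24+21 = 111
Ivy→Fenby→Alder→Orwell→Quarry→Ash→Ivy: 16+9+18+19+24+6 = 92
Ivy→Fenby→Ash→Alder→Quarry→Orwell→Ivy: 16+19+16+14+19+26 = 110
Ivy→Fenby→Ash→Alder→Orwell→Quarry→Ivy: 16+19+16+18+19+21 = 109
Ivy→Fenby→Ash→Quarry→Alder→Orwell→Ivy: 16+19+24+14+18+26 = 117
Ivy→Fenby→Ash→Quarry→Orwell→Alder→Ivy: 16+19+24+19+18+10 = 106
Ivy→Fenby→Ash→Orwell→Alder→Quarry→Ivy: 16+19+23+18+14+21 = 111
Ivy→Fenby→Ash→Orwell→Quarry→Alder→Ivy: 16+19+23+19+14+10 = 101
Ivy→Fenby→Quarry→Alder→Ash→Orwell→Ivy: 16+5+14+16+23+26 = 100
Ivy→Fenby→Quarry→Alder→Orwell→Ash→Ivy: 16+5+14+18+23+6 = 82
… (46 more)
Ivy→Alder→Fenby→Quarry→Orwell→Ash→Ivy: 10+9+5+19+23+6 = 72  ← best
The minimum is 72.
One optimal route: Ivy → Alder → Fenby → Quarry → Orwell → Ash → Ivy (or its reverse).

Minimum total distance: 72 m.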